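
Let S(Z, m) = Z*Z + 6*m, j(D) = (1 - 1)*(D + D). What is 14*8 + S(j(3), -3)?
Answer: 94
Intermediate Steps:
j(D) = 0 (j(D) = 0*(2*D) = 0)
S(Z, m) = Z**2 + 6*m
14*8 + S(j(3), -3) = 14*8 + (0**2 + 6*(-3)) = 112 + (0 - 18) = 112 - 18 = 94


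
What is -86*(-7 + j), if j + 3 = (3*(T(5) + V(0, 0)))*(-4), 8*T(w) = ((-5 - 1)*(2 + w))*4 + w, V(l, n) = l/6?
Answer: -20167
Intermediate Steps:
V(l, n) = l/6 (V(l, n) = l*(1/6) = l/6)
T(w) = -6 - 23*w/8 (T(w) = (((-5 - 1)*(2 + w))*4 + w)/8 = (-6*(2 + w)*4 + w)/8 = ((-12 - 6*w)*4 + w)/8 = ((-48 - 24*w) + w)/8 = (-48 - 23*w)/8 = -6 - 23*w/8)
j = 483/2 (j = -3 + (3*((-6 - 23/8*5) + (1/6)*0))*(-4) = -3 + (3*((-6 - 115/8) + 0))*(-4) = -3 + (3*(-163/8 + 0))*(-4) = -3 + (3*(-163/8))*(-4) = -3 - 489/8*(-4) = -3 + 489/2 = 483/2 ≈ 241.50)
-86*(-7 + j) = -86*(-7 + 483/2) = -86*469/2 = -20167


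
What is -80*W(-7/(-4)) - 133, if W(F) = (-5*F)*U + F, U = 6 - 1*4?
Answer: 1127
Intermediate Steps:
U = 2 (U = 6 - 4 = 2)
W(F) = -9*F (W(F) = -5*F*2 + F = -10*F + F = -9*F)
-80*W(-7/(-4)) - 133 = -(-720)*(-7/(-4)) - 133 = -(-720)*(-7*(-¼)) - 133 = -(-720)*7/4 - 133 = -80*(-63/4) - 133 = 1260 - 133 = 1127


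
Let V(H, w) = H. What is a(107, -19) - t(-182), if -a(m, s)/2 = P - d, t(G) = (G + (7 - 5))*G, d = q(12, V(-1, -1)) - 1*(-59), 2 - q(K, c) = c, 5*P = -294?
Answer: -162592/5 ≈ -32518.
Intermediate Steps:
P = -294/5 (P = (1/5)*(-294) = -294/5 ≈ -58.800)
q(K, c) = 2 - c
d = 62 (d = (2 - 1*(-1)) - 1*(-59) = (2 + 1) + 59 = 3 + 59 = 62)
t(G) = G*(2 + G) (t(G) = (G + 2)*G = (2 + G)*G = G*(2 + G))
a(m, s) = 1208/5 (a(m, s) = -2*(-294/5 - 1*62) = -2*(-294/5 - 62) = -2*(-604/5) = 1208/5)
a(107, -19) - t(-182) = 1208/5 - (-182)*(2 - 182) = 1208/5 - (-182)*(-180) = 1208/5 - 1*32760 = 1208/5 - 32760 = -162592/5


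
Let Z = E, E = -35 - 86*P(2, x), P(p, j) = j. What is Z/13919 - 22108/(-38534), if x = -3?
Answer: 158157167/268177373 ≈ 0.58975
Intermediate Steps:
E = 223 (E = -35 - 86*(-3) = -35 + 258 = 223)
Z = 223
Z/13919 - 22108/(-38534) = 223/13919 - 22108/(-38534) = 223*(1/13919) - 22108*(-1/38534) = 223/13919 + 11054/19267 = 158157167/268177373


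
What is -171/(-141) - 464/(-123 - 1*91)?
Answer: 17003/5029 ≈ 3.3810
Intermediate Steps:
-171/(-141) - 464/(-123 - 1*91) = -171*(-1/141) - 464/(-123 - 91) = 57/47 - 464/(-214) = 57/47 - 464*(-1/214) = 57/47 + 232/107 = 17003/5029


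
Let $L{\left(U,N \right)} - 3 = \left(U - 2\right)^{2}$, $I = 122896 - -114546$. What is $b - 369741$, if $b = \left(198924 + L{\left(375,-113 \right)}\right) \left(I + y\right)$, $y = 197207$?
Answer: $146935332603$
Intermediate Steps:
$I = 237442$ ($I = 122896 + 114546 = 237442$)
$L{\left(U,N \right)} = 3 + \left(-2 + U\right)^{2}$ ($L{\left(U,N \right)} = 3 + \left(U - 2\right)^{2} = 3 + \left(-2 + U\right)^{2}$)
$b = 146935702344$ ($b = \left(198924 + \left(3 + \left(-2 + 375\right)^{2}\right)\right) \left(237442 + 197207\right) = \left(198924 + \left(3 + 373^{2}\right)\right) 434649 = \left(198924 + \left(3 + 139129\right)\right) 434649 = \left(198924 + 139132\right) 434649 = 338056 \cdot 434649 = 146935702344$)
$b - 369741 = 146935702344 - 369741 = 146935332603$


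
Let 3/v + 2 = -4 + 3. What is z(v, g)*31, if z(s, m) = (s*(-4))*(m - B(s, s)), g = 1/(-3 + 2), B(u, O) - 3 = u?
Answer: -372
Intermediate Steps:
B(u, O) = 3 + u
g = -1 (g = 1/(-1) = -1)
v = -1 (v = 3/(-2 + (-4 + 3)) = 3/(-2 - 1) = 3/(-3) = 3*(-⅓) = -1)
z(s, m) = -4*s*(-3 + m - s) (z(s, m) = (s*(-4))*(m - (3 + s)) = (-4*s)*(m + (-3 - s)) = (-4*s)*(-3 + m - s) = -4*s*(-3 + m - s))
z(v, g)*31 = (4*(-1)*(3 - 1 - 1*(-1)))*31 = (4*(-1)*(3 - 1 + 1))*31 = (4*(-1)*3)*31 = -12*31 = -372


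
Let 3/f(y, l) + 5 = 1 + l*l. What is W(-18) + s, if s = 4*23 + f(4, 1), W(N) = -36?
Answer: 55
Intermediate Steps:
f(y, l) = 3/(-4 + l**2) (f(y, l) = 3/(-5 + (1 + l*l)) = 3/(-5 + (1 + l**2)) = 3/(-4 + l**2))
s = 91 (s = 4*23 + 3/(-4 + 1**2) = 92 + 3/(-4 + 1) = 92 + 3/(-3) = 92 + 3*(-1/3) = 92 - 1 = 91)
W(-18) + s = -36 + 91 = 55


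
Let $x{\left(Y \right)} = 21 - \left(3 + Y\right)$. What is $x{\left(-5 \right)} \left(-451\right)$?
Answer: $-10373$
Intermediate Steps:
$x{\left(Y \right)} = 18 - Y$ ($x{\left(Y \right)} = 21 - \left(3 + Y\right) = 18 - Y$)
$x{\left(-5 \right)} \left(-451\right) = \left(18 - -5\right) \left(-451\right) = \left(18 + 5\right) \left(-451\right) = 23 \left(-451\right) = -10373$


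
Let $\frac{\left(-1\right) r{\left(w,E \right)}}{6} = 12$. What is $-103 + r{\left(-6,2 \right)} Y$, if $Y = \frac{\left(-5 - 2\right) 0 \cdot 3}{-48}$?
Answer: $-103$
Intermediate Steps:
$r{\left(w,E \right)} = -72$ ($r{\left(w,E \right)} = \left(-6\right) 12 = -72$)
$Y = 0$ ($Y = \left(-7\right) 0 \left(- \frac{1}{48}\right) = 0 \left(- \frac{1}{48}\right) = 0$)
$-103 + r{\left(-6,2 \right)} Y = -103 - 0 = -103 + 0 = -103$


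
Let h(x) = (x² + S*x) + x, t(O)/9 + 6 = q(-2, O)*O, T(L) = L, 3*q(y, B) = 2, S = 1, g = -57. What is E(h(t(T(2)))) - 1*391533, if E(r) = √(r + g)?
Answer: -391533 + √1623 ≈ -3.9149e+5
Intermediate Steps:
q(y, B) = ⅔ (q(y, B) = (⅓)*2 = ⅔)
t(O) = -54 + 6*O (t(O) = -54 + 9*(2*O/3) = -54 + 6*O)
h(x) = x² + 2*x (h(x) = (x² + 1*x) + x = (x² + x) + x = (x + x²) + x = x² + 2*x)
E(r) = √(-57 + r) (E(r) = √(r - 57) = √(-57 + r))
E(h(t(T(2)))) - 1*391533 = √(-57 + (-54 + 6*2)*(2 + (-54 + 6*2))) - 1*391533 = √(-57 + (-54 + 12)*(2 + (-54 + 12))) - 391533 = √(-57 - 42*(2 - 42)) - 391533 = √(-57 - 42*(-40)) - 391533 = √(-57 + 1680) - 391533 = √1623 - 391533 = -391533 + √1623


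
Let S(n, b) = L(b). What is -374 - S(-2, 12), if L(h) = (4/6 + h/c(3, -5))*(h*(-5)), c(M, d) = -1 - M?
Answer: -514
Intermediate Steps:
L(h) = -5*h*(⅔ - h/4) (L(h) = (4/6 + h/(-1 - 1*3))*(h*(-5)) = (4*(⅙) + h/(-1 - 3))*(-5*h) = (⅔ + h/(-4))*(-5*h) = (⅔ + h*(-¼))*(-5*h) = (⅔ - h/4)*(-5*h) = -5*h*(⅔ - h/4))
S(n, b) = 5*b*(-8 + 3*b)/12
-374 - S(-2, 12) = -374 - 5*12*(-8 + 3*12)/12 = -374 - 5*12*(-8 + 36)/12 = -374 - 5*12*28/12 = -374 - 1*140 = -374 - 140 = -514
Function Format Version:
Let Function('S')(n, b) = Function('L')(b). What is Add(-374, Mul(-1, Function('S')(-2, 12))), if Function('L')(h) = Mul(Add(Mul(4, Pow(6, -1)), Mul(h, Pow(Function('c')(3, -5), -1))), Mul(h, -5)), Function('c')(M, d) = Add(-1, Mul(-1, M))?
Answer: -514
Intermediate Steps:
Function('L')(h) = Mul(-5, h, Add(Rational(2, 3), Mul(Rational(-1, 4), h))) (Function('L')(h) = Mul(Add(Mul(4, Pow(6, -1)), Mul(h, Pow(Add(-1, Mul(-1, 3)), -1))), Mul(h, -5)) = Mul(Add(Mul(4, Rational(1, 6)), Mul(h, Pow(Add(-1, -3), -1))), Mul(-5, h)) = Mul(Add(Rational(2, 3), Mul(h, Pow(-4, -1))), Mul(-5, h)) = Mul(Add(Rational(2, 3), Mul(h, Rational(-1, 4))), Mul(-5, h)) = Mul(Add(Rational(2, 3), Mul(Rational(-1, 4), h)), Mul(-5, h)) = Mul(-5, h, Add(Rational(2, 3), Mul(Rational(-1, 4), h))))
Function('S')(n, b) = Mul(Rational(5, 12), b, Add(-8, Mul(3, b)))
Add(-374, Mul(-1, Function('S')(-2, 12))) = Add(-374, Mul(-1, Mul(Rational(5, 12), 12, Add(-8, Mul(3, 12))))) = Add(-374, Mul(-1, Mul(Rational(5, 12), 12, Add(-8, 36)))) = Add(-374, Mul(-1, Mul(Rational(5, 12), 12, 28))) = Add(-374, Mul(-1, 140)) = Add(-374, -140) = -514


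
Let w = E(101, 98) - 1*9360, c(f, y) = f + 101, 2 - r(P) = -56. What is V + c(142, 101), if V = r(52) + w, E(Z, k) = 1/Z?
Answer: -914958/101 ≈ -9059.0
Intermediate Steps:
r(P) = 58 (r(P) = 2 - 1*(-56) = 2 + 56 = 58)
c(f, y) = 101 + f
w = -945359/101 (w = 1/101 - 1*9360 = 1/101 - 9360 = -945359/101 ≈ -9360.0)
V = -939501/101 (V = 58 - 945359/101 = -939501/101 ≈ -9302.0)
V + c(142, 101) = -939501/101 + (101 + 142) = -939501/101 + 243 = -914958/101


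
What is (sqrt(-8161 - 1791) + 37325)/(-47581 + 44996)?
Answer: -7465/517 - 4*I*sqrt(622)/2585 ≈ -14.439 - 0.038592*I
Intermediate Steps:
(sqrt(-8161 - 1791) + 37325)/(-47581 + 44996) = (sqrt(-9952) + 37325)/(-2585) = (4*I*sqrt(622) + 37325)*(-1/2585) = (37325 + 4*I*sqrt(622))*(-1/2585) = -7465/517 - 4*I*sqrt(622)/2585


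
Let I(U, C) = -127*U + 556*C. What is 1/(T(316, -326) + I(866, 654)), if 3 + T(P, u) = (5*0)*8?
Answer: 1/253639 ≈ 3.9426e-6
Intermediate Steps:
T(P, u) = -3 (T(P, u) = -3 + (5*0)*8 = -3 + 0*8 = -3 + 0 = -3)
1/(T(316, -326) + I(866, 654)) = 1/(-3 + (-127*866 + 556*654)) = 1/(-3 + (-109982 + 363624)) = 1/(-3 + 253642) = 1/253639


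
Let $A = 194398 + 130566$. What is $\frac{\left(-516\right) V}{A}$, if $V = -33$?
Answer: $\frac{4257}{81241} \approx 0.0524$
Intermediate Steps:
$A = 324964$
$\frac{\left(-516\right) V}{A} = \frac{\left(-516\right) \left(-33\right)}{324964} = 17028 \cdot \frac{1}{324964} = \frac{4257}{81241}$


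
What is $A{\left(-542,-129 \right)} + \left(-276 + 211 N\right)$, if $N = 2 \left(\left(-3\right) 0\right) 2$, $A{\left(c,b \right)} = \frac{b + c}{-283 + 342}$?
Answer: $- \frac{16955}{59} \approx -287.37$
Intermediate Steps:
$A{\left(c,b \right)} = \frac{b}{59} + \frac{c}{59}$ ($A{\left(c,b \right)} = \frac{b + c}{59} = \left(b + c\right) \frac{1}{59} = \frac{b}{59} + \frac{c}{59}$)
$N = 0$ ($N = 2 \cdot 0 \cdot 2 = 0 \cdot 2 = 0$)
$A{\left(-542,-129 \right)} + \left(-276 + 211 N\right) = \left(\frac{1}{59} \left(-129\right) + \frac{1}{59} \left(-542\right)\right) + \left(-276 + 211 \cdot 0\right) = \left(- \frac{129}{59} - \frac{542}{59}\right) + \left(-276 + 0\right) = - \frac{671}{59} - 276 = - \frac{16955}{59}$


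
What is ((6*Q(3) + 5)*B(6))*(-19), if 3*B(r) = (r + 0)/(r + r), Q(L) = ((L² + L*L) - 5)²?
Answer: -19361/6 ≈ -3226.8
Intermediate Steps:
Q(L) = (-5 + 2*L²)² (Q(L) = ((L² + L²) - 5)² = (2*L² - 5)² = (-5 + 2*L²)²)
B(r) = ⅙ (B(r) = ((r + 0)/(r + r))/3 = (r/((2*r)))/3 = (r*(1/(2*r)))/3 = (⅓)*(½) = ⅙)
((6*Q(3) + 5)*B(6))*(-19) = ((6*(-5 + 2*3²)² + 5)*(⅙))*(-19) = ((6*(-5 + 2*9)² + 5)*(⅙))*(-19) = ((6*(-5 + 18)² + 5)*(⅙))*(-19) = ((6*13² + 5)*(⅙))*(-19) = ((6*169 + 5)*(⅙))*(-19) = ((1014 + 5)*(⅙))*(-19) = (1019*(⅙))*(-19) = (1019/6)*(-19) = -19361/6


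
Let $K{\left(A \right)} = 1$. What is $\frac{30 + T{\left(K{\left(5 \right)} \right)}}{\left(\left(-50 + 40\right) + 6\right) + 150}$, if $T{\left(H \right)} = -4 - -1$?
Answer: $\frac{27}{146} \approx 0.18493$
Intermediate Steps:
$T{\left(H \right)} = -3$ ($T{\left(H \right)} = -4 + 1 = -3$)
$\frac{30 + T{\left(K{\left(5 \right)} \right)}}{\left(\left(-50 + 40\right) + 6\right) + 150} = \frac{30 - 3}{\left(\left(-50 + 40\right) + 6\right) + 150} = \frac{1}{\left(-10 + 6\right) + 150} \cdot 27 = \frac{1}{-4 + 150} \cdot 27 = \frac{1}{146} \cdot 27 = \frac{27}{146}$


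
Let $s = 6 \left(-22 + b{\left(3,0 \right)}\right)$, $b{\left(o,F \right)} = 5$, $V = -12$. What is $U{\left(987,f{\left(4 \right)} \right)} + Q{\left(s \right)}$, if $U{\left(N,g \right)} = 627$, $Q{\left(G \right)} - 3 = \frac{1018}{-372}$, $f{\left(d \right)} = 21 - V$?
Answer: $\frac{116671}{186} \approx 627.26$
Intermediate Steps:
$f{\left(d \right)} = 33$ ($f{\left(d \right)} = 21 - -12 = 21 + 12 = 33$)
$s = -102$ ($s = 6 \left(-22 + 5\right) = 6 \left(-17\right) = -102$)
$Q{\left(G \right)} = \frac{49}{186}$ ($Q{\left(G \right)} = 3 + \frac{1018}{-372} = 3 + 1018 \left(- \frac{1}{372}\right) = 3 - \frac{509}{186} = \frac{49}{186}$)
$U{\left(987,f{\left(4 \right)} \right)} + Q{\left(s \right)} = 627 + \frac{49}{186} = \frac{116671}{186}$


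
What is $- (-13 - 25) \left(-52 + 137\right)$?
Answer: $3230$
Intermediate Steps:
$- (-13 - 25) \left(-52 + 137\right) = - (-13 - 25) 85 = \left(-1\right) \left(-38\right) 85 = 38 \cdot 85 = 3230$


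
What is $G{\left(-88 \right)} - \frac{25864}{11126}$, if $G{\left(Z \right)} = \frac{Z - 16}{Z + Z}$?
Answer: $- \frac{212185}{122386} \approx -1.7337$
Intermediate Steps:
$G{\left(Z \right)} = \frac{-16 + Z}{2 Z}$
$G{\left(-88 \right)} - \frac{25864}{11126} = \frac{-16 - 88}{2 \left(-88\right)} - \frac{25864}{11126} = \frac{1}{2} \left(- \frac{1}{88}\right) \left(-104\right) - \frac{12932}{5563} = \frac{13}{22} - \frac{12932}{5563} = - \frac{212185}{122386}$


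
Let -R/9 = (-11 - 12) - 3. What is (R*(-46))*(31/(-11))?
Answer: 333684/11 ≈ 30335.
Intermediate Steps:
R = 234 (R = -9*((-11 - 12) - 3) = -9*(-23 - 3) = -9*(-26) = 234)
(R*(-46))*(31/(-11)) = (234*(-46))*(31/(-11)) = -333684*(-1)/11 = -10764*(-31/11) = 333684/11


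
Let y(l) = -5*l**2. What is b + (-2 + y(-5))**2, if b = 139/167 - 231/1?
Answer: 2655105/167 ≈ 15899.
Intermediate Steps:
b = -38438/167 (b = 139*(1/167) - 231*1 = 139/167 - 231 = -38438/167 ≈ -230.17)
b + (-2 + y(-5))**2 = -38438/167 + (-2 - 5*(-5)**2)**2 = -38438/167 + (-2 - 5*25)**2 = -38438/167 + (-2 - 125)**2 = -38438/167 + (-127)**2 = -38438/167 + 16129 = 2655105/167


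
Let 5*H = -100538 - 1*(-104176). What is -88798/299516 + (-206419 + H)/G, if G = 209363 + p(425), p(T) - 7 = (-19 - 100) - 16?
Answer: -66822929077/52224358550 ≈ -1.2795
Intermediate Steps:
H = 3638/5 (H = (-100538 - 1*(-104176))/5 = (-100538 + 104176)/5 = (⅕)*3638 = 3638/5 ≈ 727.60)
p(T) = -128 (p(T) = 7 + ((-19 - 100) - 16) = 7 + (-119 - 16) = 7 - 135 = -128)
G = 209235 (G = 209363 - 128 = 209235)
-88798/299516 + (-206419 + H)/G = -88798/299516 + (-206419 + 3638/5)/209235 = -88798*1/299516 - 1028457/5*1/209235 = -44399/149758 - 342819/348725 = -66822929077/52224358550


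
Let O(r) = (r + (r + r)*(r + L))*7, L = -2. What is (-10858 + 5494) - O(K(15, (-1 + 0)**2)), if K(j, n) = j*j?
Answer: -709389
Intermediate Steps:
K(j, n) = j**2
O(r) = 7*r + 14*r*(-2 + r) (O(r) = (r + (r + r)*(r - 2))*7 = (r + (2*r)*(-2 + r))*7 = (r + 2*r*(-2 + r))*7 = 7*r + 14*r*(-2 + r))
(-10858 + 5494) - O(K(15, (-1 + 0)**2)) = (-10858 + 5494) - 7*15**2*(-3 + 2*15**2) = -5364 - 7*225*(-3 + 2*225) = -5364 - 7*225*(-3 + 450) = -5364 - 7*225*447 = -5364 - 1*704025 = -5364 - 704025 = -709389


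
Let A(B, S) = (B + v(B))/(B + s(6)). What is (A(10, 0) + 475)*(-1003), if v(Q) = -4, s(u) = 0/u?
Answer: -2385134/5 ≈ -4.7703e+5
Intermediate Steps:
s(u) = 0
A(B, S) = (-4 + B)/B (A(B, S) = (B - 4)/(B + 0) = (-4 + B)/B)
(A(10, 0) + 475)*(-1003) = ((-4 + 10)/10 + 475)*(-1003) = ((⅒)*6 + 475)*(-1003) = (⅗ + 475)*(-1003) = (2378/5)*(-1003) = -2385134/5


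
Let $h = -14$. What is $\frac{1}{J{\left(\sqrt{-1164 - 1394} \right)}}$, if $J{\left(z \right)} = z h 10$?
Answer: $\frac{i \sqrt{2558}}{358120} \approx 0.00014123 i$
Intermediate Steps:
$J{\left(z \right)} = - 140 z$ ($J{\left(z \right)} = z \left(-14\right) 10 = - 14 z 10 = - 140 z$)
$\frac{1}{J{\left(\sqrt{-1164 - 1394} \right)}} = \frac{1}{\left(-140\right) \sqrt{-1164 - 1394}} = \frac{1}{\left(-140\right) \sqrt{-2558}} = \frac{1}{\left(-140\right) i \sqrt{2558}} = \frac{i \sqrt{2558}}{358120}$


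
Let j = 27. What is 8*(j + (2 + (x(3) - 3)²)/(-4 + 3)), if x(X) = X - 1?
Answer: 192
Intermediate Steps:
x(X) = -1 + X
8*(j + (2 + (x(3) - 3)²)/(-4 + 3)) = 8*(27 + (2 + ((-1 + 3) - 3)²)/(-4 + 3)) = 8*(27 + (2 + (2 - 3)²)/(-1)) = 8*(27 + (2 + (-1)²)*(-1)) = 8*(27 + (2 + 1)*(-1)) = 8*(27 + 3*(-1)) = 8*(27 - 3) = 8*24 = 192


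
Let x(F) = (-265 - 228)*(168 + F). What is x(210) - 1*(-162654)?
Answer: -23700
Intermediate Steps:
x(F) = -82824 - 493*F (x(F) = -493*(168 + F) = -82824 - 493*F)
x(210) - 1*(-162654) = (-82824 - 493*210) - 1*(-162654) = (-82824 - 103530) + 162654 = -186354 + 162654 = -23700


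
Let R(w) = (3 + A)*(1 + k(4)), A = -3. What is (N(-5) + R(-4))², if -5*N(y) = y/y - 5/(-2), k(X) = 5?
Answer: 49/100 ≈ 0.49000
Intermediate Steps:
R(w) = 0 (R(w) = (3 - 3)*(1 + 5) = 0*6 = 0)
N(y) = -7/10 (N(y) = -(y/y - 5/(-2))/5 = -(1 - 5*(-½))/5 = -(1 + 5/2)/5 = -⅕*7/2 = -7/10)
(N(-5) + R(-4))² = (-7/10 + 0)² = (-7/10)² = 49/100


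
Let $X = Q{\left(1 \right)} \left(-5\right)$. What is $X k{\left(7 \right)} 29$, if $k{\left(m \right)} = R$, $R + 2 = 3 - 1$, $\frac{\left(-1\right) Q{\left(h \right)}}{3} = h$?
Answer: $0$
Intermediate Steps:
$Q{\left(h \right)} = - 3 h$
$R = 0$ ($R = -2 + \left(3 - 1\right) = -2 + 2 = 0$)
$k{\left(m \right)} = 0$
$X = 15$ ($X = \left(-3\right) 1 \left(-5\right) = \left(-3\right) \left(-5\right) = 15$)
$X k{\left(7 \right)} 29 = 15 \cdot 0 \cdot 29 = 0 \cdot 29 = 0$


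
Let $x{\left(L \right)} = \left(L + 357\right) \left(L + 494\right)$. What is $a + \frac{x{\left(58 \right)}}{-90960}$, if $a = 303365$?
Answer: $\frac{229948761}{758} \approx 3.0336 \cdot 10^{5}$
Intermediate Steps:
$x{\left(L \right)} = \left(357 + L\right) \left(494 + L\right)$
$a + \frac{x{\left(58 \right)}}{-90960} = 303365 + \frac{176358 + 58^{2} + 851 \cdot 58}{-90960} = 303365 + \left(176358 + 3364 + 49358\right) \left(- \frac{1}{90960}\right) = 303365 + 229080 \left(- \frac{1}{90960}\right) = 303365 - \frac{1909}{758} = \frac{229948761}{758}$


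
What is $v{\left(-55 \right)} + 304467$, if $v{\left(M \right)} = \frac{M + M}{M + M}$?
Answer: $304468$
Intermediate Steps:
$v{\left(M \right)} = 1$ ($v{\left(M \right)} = \frac{2 M}{2 M} = 2 M \frac{1}{2 M} = 1$)
$v{\left(-55 \right)} + 304467 = 1 + 304467 = 304468$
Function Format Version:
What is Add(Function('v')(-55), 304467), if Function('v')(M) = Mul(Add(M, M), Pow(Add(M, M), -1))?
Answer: 304468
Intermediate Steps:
Function('v')(M) = 1 (Function('v')(M) = Mul(Mul(2, M), Pow(Mul(2, M), -1)) = Mul(Mul(2, M), Mul(Rational(1, 2), Pow(M, -1))) = 1)
Add(Function('v')(-55), 304467) = Add(1, 304467) = 304468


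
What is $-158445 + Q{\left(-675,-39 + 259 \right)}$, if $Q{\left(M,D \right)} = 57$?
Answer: $-158388$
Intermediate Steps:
$-158445 + Q{\left(-675,-39 + 259 \right)} = -158445 + 57 = -158388$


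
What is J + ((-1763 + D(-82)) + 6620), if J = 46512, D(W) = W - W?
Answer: 51369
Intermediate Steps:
D(W) = 0
J + ((-1763 + D(-82)) + 6620) = 46512 + ((-1763 + 0) + 6620) = 46512 + (-1763 + 6620) = 46512 + 4857 = 51369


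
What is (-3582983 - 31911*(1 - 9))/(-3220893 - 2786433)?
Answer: 3327695/6007326 ≈ 0.55394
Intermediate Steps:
(-3582983 - 31911*(1 - 9))/(-3220893 - 2786433) = (-3582983 - 31911*(-8))/(-6007326) = (-3582983 + 255288)*(-1/6007326) = -3327695*(-1/6007326) = 3327695/6007326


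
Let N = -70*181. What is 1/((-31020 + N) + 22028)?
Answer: -1/21662 ≈ -4.6164e-5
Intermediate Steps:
N = -12670
1/((-31020 + N) + 22028) = 1/((-31020 - 12670) + 22028) = 1/(-43690 + 22028) = 1/(-21662) = -1/21662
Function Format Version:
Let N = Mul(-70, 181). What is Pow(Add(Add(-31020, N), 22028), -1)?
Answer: Rational(-1, 21662) ≈ -4.6164e-5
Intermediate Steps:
N = -12670
Pow(Add(Add(-31020, N), 22028), -1) = Pow(Add(Add(-31020, -12670), 22028), -1) = Pow(Add(-43690, 22028), -1) = Pow(-21662, -1) = Rational(-1, 21662)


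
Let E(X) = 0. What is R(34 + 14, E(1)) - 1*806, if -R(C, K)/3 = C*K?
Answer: -806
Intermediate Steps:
R(C, K) = -3*C*K
R(34 + 14, E(1)) - 1*806 = -3*(34 + 14)*0 - 1*806 = -3*48*0 - 806 = 0 - 806 = -806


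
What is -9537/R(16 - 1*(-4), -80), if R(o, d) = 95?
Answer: -9537/95 ≈ -100.39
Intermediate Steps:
-9537/R(16 - 1*(-4), -80) = -9537/95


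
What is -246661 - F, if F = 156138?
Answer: -402799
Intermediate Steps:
-246661 - F = -246661 - 1*156138 = -246661 - 156138 = -402799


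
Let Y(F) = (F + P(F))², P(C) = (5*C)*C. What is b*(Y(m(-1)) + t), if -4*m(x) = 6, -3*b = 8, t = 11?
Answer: -1697/6 ≈ -282.83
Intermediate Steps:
b = -8/3 (b = -⅓*8 = -8/3 ≈ -2.6667)
P(C) = 5*C²
m(x) = -3/2 (m(x) = -¼*6 = -3/2)
Y(F) = (F + 5*F²)²
b*(Y(m(-1)) + t) = -8*((-3/2)²*(1 + 5*(-3/2))² + 11)/3 = -8*(9*(1 - 15/2)²/4 + 11)/3 = -8*(9*(-13/2)²/4 + 11)/3 = -8*((9/4)*(169/4) + 11)/3 = -8*(1521/16 + 11)/3 = -8/3*1697/16 = -1697/6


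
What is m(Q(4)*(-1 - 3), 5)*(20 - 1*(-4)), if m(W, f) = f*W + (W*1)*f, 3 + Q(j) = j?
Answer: -960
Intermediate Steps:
Q(j) = -3 + j
m(W, f) = 2*W*f (m(W, f) = W*f + W*f = 2*W*f)
m(Q(4)*(-1 - 3), 5)*(20 - 1*(-4)) = (2*((-3 + 4)*(-1 - 3))*5)*(20 - 1*(-4)) = (2*(1*(-4))*5)*(20 + 4) = (2*(-4)*5)*24 = -40*24 = -960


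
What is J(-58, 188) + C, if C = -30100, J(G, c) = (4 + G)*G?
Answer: -26968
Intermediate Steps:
J(G, c) = G*(4 + G)
J(-58, 188) + C = -58*(4 - 58) - 30100 = -58*(-54) - 30100 = 3132 - 30100 = -26968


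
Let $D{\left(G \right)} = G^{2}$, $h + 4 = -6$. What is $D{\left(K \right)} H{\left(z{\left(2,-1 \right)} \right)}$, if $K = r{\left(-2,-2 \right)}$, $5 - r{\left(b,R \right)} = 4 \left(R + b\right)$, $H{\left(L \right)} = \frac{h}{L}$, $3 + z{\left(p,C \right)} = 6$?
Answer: $-1470$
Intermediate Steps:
$h = -10$ ($h = -4 - 6 = -10$)
$z{\left(p,C \right)} = 3$ ($z{\left(p,C \right)} = -3 + 6 = 3$)
$H{\left(L \right)} = - \frac{10}{L}$
$r{\left(b,R \right)} = 5 - 4 R - 4 b$ ($r{\left(b,R \right)} = 5 - 4 \left(R + b\right) = 5 - \left(4 R + 4 b\right) = 5 - 4 R - 4 b$)
$K = 21$ ($K = 5 - -8 - -8 = 5 + 8 + 8 = 21$)
$D{\left(K \right)} H{\left(z{\left(2,-1 \right)} \right)} = 21^{2} \left(- \frac{10}{3}\right) = 441 \left(\left(-10\right) \frac{1}{3}\right) = 441 \left(- \frac{10}{3}\right) = -1470$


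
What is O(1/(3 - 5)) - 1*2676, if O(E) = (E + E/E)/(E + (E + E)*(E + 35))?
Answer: -187321/70 ≈ -2676.0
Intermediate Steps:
O(E) = (1 + E)/(E + 2*E*(35 + E)) (O(E) = (E + 1)/(E + (2*E)*(35 + E)) = (1 + E)/(E + 2*E*(35 + E)))
O(1/(3 - 5)) - 1*2676 = (1 + 1/(3 - 5))/((1/(3 - 5))*(71 + 2/(3 - 5))) - 1*2676 = (1 + 1/(-2))/((1/(-2))*(71 + 2/(-2))) - 2676 = (1 - 1/2)/((-1/2)*(71 + 2*(-1/2))) - 2676 = -2*1/2/(71 - 1) - 2676 = -2*1/2/70 - 2676 = -2*1/70*1/2 - 2676 = -1/70 - 2676 = -187321/70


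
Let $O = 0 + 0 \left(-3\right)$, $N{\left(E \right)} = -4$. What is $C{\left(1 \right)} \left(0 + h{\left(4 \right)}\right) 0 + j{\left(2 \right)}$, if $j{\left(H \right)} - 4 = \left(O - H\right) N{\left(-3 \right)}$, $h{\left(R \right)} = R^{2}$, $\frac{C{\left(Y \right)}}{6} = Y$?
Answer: $12$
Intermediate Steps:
$C{\left(Y \right)} = 6 Y$
$O = 0$ ($O = 0 + 0 = 0$)
$j{\left(H \right)} = 4 + 4 H$ ($j{\left(H \right)} = 4 + \left(0 - H\right) \left(-4\right) = 4 + - H \left(-4\right) = 4 + 4 H$)
$C{\left(1 \right)} \left(0 + h{\left(4 \right)}\right) 0 + j{\left(2 \right)} = 6 \cdot 1 \left(0 + 4^{2}\right) 0 + \left(4 + 4 \cdot 2\right) = 6 \left(0 + 16\right) 0 + \left(4 + 8\right) = 6 \cdot 16 \cdot 0 + 12 = 96 \cdot 0 + 12 = 0 + 12 = 12$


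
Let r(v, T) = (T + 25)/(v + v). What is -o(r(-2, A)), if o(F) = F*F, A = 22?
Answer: -2209/16 ≈ -138.06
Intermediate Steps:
r(v, T) = (25 + T)/(2*v) (r(v, T) = (25 + T)/((2*v)) = (25 + T)*(1/(2*v)) = (25 + T)/(2*v))
o(F) = F²
-o(r(-2, A)) = -((½)*(25 + 22)/(-2))² = -((½)*(-½)*47)² = -(-47/4)² = -1*2209/16 = -2209/16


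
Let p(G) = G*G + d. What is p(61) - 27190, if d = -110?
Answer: -23579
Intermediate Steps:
p(G) = -110 + G² (p(G) = G*G - 110 = G² - 110 = -110 + G²)
p(61) - 27190 = (-110 + 61²) - 27190 = (-110 + 3721) - 27190 = 3611 - 27190 = -23579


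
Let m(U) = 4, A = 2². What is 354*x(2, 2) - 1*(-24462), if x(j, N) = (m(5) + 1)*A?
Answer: 31542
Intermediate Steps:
A = 4
x(j, N) = 20 (x(j, N) = (4 + 1)*4 = 5*4 = 20)
354*x(2, 2) - 1*(-24462) = 354*20 - 1*(-24462) = 7080 + 24462 = 31542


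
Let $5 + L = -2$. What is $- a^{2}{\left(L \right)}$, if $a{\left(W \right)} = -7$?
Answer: $-49$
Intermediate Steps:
$L = -7$ ($L = -5 - 2 = -7$)
$- a^{2}{\left(L \right)} = - \left(-7\right)^{2} = \left(-1\right) 49 = -49$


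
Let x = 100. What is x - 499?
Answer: -399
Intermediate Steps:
x - 499 = 100 - 499 = -399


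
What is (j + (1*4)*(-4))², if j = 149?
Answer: 17689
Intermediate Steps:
(j + (1*4)*(-4))² = (149 + (1*4)*(-4))² = (149 + 4*(-4))² = (149 - 16)² = 133² = 17689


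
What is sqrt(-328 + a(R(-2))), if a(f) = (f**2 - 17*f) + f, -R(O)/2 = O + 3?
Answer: 2*I*sqrt(73) ≈ 17.088*I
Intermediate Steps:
R(O) = -6 - 2*O (R(O) = -2*(O + 3) = -2*(3 + O) = -6 - 2*O)
a(f) = f**2 - 16*f
sqrt(-328 + a(R(-2))) = sqrt(-328 + (-6 - 2*(-2))*(-16 + (-6 - 2*(-2)))) = sqrt(-328 + (-6 + 4)*(-16 + (-6 + 4))) = sqrt(-328 - 2*(-16 - 2)) = sqrt(-328 - 2*(-18)) = sqrt(-328 + 36) = sqrt(-292) = 2*I*sqrt(73)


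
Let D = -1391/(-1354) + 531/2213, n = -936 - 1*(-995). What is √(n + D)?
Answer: 5*√21644207210398/2996402 ≈ 7.7632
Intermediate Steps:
n = 59 (n = -936 + 995 = 59)
D = 3797257/2996402 (D = -1391*(-1/1354) + 531*(1/2213) = 1391/1354 + 531/2213 = 3797257/2996402 ≈ 1.2673)
√(n + D) = √(59 + 3797257/2996402) = √(180584975/2996402) = 5*√21644207210398/2996402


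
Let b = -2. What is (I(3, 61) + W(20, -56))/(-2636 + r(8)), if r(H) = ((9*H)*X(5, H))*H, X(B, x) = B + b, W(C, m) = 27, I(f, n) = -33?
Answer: 3/454 ≈ 0.0066079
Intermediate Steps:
X(B, x) = -2 + B (X(B, x) = B - 2 = -2 + B)
r(H) = 27*H² (r(H) = ((9*H)*(-2 + 5))*H = ((9*H)*3)*H = (27*H)*H = 27*H²)
(I(3, 61) + W(20, -56))/(-2636 + r(8)) = (-33 + 27)/(-2636 + 27*8²) = -6/(-2636 + 27*64) = -6/(-2636 + 1728) = -6/(-908) = -6*(-1/908) = 3/454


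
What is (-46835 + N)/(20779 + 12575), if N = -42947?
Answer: -44891/16677 ≈ -2.6918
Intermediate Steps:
(-46835 + N)/(20779 + 12575) = (-46835 - 42947)/(20779 + 12575) = -89782/33354 = -89782*1/33354 = -44891/16677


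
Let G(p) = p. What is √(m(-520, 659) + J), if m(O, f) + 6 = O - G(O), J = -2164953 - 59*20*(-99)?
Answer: 3*I*√227571 ≈ 1431.1*I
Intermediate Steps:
J = -2048133 (J = -2164953 - 1180*(-99) = -2164953 - 1*(-116820) = -2164953 + 116820 = -2048133)
m(O, f) = -6 (m(O, f) = -6 + (O - O) = -6 + 0 = -6)
√(m(-520, 659) + J) = √(-6 - 2048133) = √(-2048139) = 3*I*√227571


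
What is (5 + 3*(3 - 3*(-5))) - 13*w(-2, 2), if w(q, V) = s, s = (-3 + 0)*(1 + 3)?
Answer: 215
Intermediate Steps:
s = -12 (s = -3*4 = -12)
w(q, V) = -12
(5 + 3*(3 - 3*(-5))) - 13*w(-2, 2) = (5 + 3*(3 - 3*(-5))) - 13*(-12) = (5 + 3*(3 + 15)) + 156 = (5 + 3*18) + 156 = (5 + 54) + 156 = 59 + 156 = 215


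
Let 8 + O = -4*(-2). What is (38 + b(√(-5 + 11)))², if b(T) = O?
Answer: 1444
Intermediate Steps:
O = 0 (O = -8 - 4*(-2) = -8 + 8 = 0)
b(T) = 0
(38 + b(√(-5 + 11)))² = (38 + 0)² = 38² = 1444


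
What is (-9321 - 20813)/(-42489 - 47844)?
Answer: 30134/90333 ≈ 0.33359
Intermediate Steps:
(-9321 - 20813)/(-42489 - 47844) = -30134/(-90333) = -30134*(-1/90333) = 30134/90333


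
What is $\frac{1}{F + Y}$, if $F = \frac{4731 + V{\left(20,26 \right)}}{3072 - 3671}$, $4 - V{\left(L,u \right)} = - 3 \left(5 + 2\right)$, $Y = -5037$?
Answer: $- \frac{599}{3021919} \approx -0.00019822$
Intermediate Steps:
$V{\left(L,u \right)} = 25$ ($V{\left(L,u \right)} = 4 - - 3 \left(5 + 2\right) = 4 - \left(-3\right) 7 = 4 - -21 = 4 + 21 = 25$)
$F = - \frac{4756}{599}$ ($F = \frac{4731 + 25}{3072 - 3671} = \frac{4756}{-599} = 4756 \left(- \frac{1}{599}\right) = - \frac{4756}{599} \approx -7.9399$)
$\frac{1}{F + Y} = \frac{1}{- \frac{4756}{599} - 5037} = \frac{1}{- \frac{3021919}{599}} = - \frac{599}{3021919}$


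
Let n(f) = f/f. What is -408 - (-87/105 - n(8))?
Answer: -14216/35 ≈ -406.17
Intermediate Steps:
n(f) = 1
-408 - (-87/105 - n(8)) = -408 - (-87/105 - 1*1) = -408 - (-87*1/105 - 1) = -408 - (-29/35 - 1) = -408 - 1*(-64/35) = -408 + 64/35 = -14216/35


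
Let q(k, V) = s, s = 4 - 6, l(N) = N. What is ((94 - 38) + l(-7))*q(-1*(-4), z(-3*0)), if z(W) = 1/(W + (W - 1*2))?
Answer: -98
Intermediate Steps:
s = -2
z(W) = 1/(-2 + 2*W) (z(W) = 1/(W + (W - 2)) = 1/(W + (-2 + W)) = 1/(-2 + 2*W))
q(k, V) = -2
((94 - 38) + l(-7))*q(-1*(-4), z(-3*0)) = ((94 - 38) - 7)*(-2) = (56 - 7)*(-2) = 49*(-2) = -98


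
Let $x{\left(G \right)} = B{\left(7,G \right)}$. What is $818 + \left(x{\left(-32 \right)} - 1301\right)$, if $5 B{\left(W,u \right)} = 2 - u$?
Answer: $- \frac{2381}{5} \approx -476.2$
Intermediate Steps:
$B{\left(W,u \right)} = \frac{2}{5} - \frac{u}{5}$ ($B{\left(W,u \right)} = \frac{2 - u}{5} = \frac{2}{5} - \frac{u}{5}$)
$x{\left(G \right)} = \frac{2}{5} - \frac{G}{5}$
$818 + \left(x{\left(-32 \right)} - 1301\right) = 818 + \left(\left(\frac{2}{5} - - \frac{32}{5}\right) - 1301\right) = 818 + \left(\left(\frac{2}{5} + \frac{32}{5}\right) - 1301\right) = 818 + \left(\frac{34}{5} - 1301\right) = 818 - \frac{6471}{5} = - \frac{2381}{5}$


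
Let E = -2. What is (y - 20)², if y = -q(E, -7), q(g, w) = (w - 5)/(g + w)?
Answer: 4096/9 ≈ 455.11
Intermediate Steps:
q(g, w) = (-5 + w)/(g + w)
y = -4/3 (y = -(-5 - 7)/(-2 - 7) = -(-12)/(-9) = -(-1)*(-12)/9 = -1*4/3 = -4/3 ≈ -1.3333)
(y - 20)² = (-4/3 - 20)² = (-64/3)² = 4096/9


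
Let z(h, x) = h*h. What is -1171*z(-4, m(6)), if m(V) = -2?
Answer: -18736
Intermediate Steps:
z(h, x) = h²
-1171*z(-4, m(6)) = -1171*(-4)² = -1171*16 = -18736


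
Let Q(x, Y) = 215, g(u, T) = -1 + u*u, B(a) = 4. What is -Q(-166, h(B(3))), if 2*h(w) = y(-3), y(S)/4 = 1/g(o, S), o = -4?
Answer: -215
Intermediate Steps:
g(u, T) = -1 + u²
y(S) = 4/15 (y(S) = 4/(-1 + (-4)²) = 4/(-1 + 16) = 4/15)
h(w) = 2/15 (h(w) = (½)*(4/15) = 2/15)
-Q(-166, h(B(3))) = -1*215 = -215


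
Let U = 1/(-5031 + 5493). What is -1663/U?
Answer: -768306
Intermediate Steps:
U = 1/462 ≈ 0.0021645
-1663/U = -1663/1/462 = -1663*462 = -768306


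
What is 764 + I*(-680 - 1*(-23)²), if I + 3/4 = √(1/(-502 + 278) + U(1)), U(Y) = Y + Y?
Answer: 6683/4 - 1209*√6258/56 ≈ -37.125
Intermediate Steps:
U(Y) = 2*Y
I = -¾ + √6258/56 (I = -¾ + √(1/(-502 + 278) + 2*1) = -¾ + √(1/(-224) + 2) = -¾ + √(-1/224 + 2) = -¾ + √(447/224) = -¾ + √6258/56 ≈ 0.66263)
764 + I*(-680 - 1*(-23)²) = 764 + (-¾ + √6258/56)*(-680 - 1*(-23)²) = 764 + (-¾ + √6258/56)*(-680 - 1*529) = 764 + (-¾ + √6258/56)*(-680 - 529) = 764 + (-¾ + √6258/56)*(-1209) = 764 + (3627/4 - 1209*√6258/56) = 6683/4 - 1209*√6258/56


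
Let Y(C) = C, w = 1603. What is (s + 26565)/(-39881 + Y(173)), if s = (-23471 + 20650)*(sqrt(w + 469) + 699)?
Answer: 108073/2206 + 2821*sqrt(518)/19854 ≈ 52.224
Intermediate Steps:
s = -1971879 - 5642*sqrt(518) (s = (-23471 + 20650)*(sqrt(1603 + 469) + 699) = -2821*(sqrt(2072) + 699) = -2821*(2*sqrt(518) + 699) = -2821*(699 + 2*sqrt(518)) = -1971879 - 5642*sqrt(518) ≈ -2.1003e+6)
(s + 26565)/(-39881 + Y(173)) = ((-1971879 - 5642*sqrt(518)) + 26565)/(-39881 + 173) = (-1945314 - 5642*sqrt(518))/(-39708) = (-1945314 - 5642*sqrt(518))*(-1/39708) = 108073/2206 + 2821*sqrt(518)/19854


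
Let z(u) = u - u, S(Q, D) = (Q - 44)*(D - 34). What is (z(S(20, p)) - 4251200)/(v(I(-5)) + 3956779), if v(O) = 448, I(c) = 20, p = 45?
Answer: -4251200/3957227 ≈ -1.0743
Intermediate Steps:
S(Q, D) = (-44 + Q)*(-34 + D)
z(u) = 0
(z(S(20, p)) - 4251200)/(v(I(-5)) + 3956779) = (0 - 4251200)/(448 + 3956779) = -4251200/3957227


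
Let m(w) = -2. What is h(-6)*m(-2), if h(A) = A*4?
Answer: 48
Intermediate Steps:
h(A) = 4*A
h(-6)*m(-2) = (4*(-6))*(-2) = -24*(-2) = 48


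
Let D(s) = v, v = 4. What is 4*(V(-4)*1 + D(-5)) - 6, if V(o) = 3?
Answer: 22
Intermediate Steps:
D(s) = 4
4*(V(-4)*1 + D(-5)) - 6 = 4*(3*1 + 4) - 6 = 4*(3 + 4) - 6 = 4*7 - 6 = 28 - 6 = 22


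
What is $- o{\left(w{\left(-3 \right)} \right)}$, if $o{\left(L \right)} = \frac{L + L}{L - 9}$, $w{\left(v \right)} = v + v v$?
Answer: $4$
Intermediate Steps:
$w{\left(v \right)} = v + v^{2}$
$o{\left(L \right)} = \frac{2 L}{-9 + L}$
$- o{\left(w{\left(-3 \right)} \right)} = - \frac{2 \left(- 3 \left(1 - 3\right)\right)}{-9 - 3 \left(1 - 3\right)} = - \frac{2 \left(\left(-3\right) \left(-2\right)\right)}{-9 - -6} = - \frac{2 \cdot 6}{-9 + 6} = - \frac{2 \cdot 6}{-3} = - \frac{2 \cdot 6 \left(-1\right)}{3} = \left(-1\right) \left(-4\right) = 4$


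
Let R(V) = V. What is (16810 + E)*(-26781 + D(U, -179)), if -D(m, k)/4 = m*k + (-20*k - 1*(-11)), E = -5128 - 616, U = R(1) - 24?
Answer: -637545458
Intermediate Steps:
U = -23 (U = 1 - 24 = -23)
E = -5744
D(m, k) = -44 + 80*k - 4*k*m (D(m, k) = -4*(m*k + (-20*k - 1*(-11))) = -4*(k*m + (-20*k + 11)) = -4*(k*m + (11 - 20*k)) = -4*(11 - 20*k + k*m) = -44 + 80*k - 4*k*m)
(16810 + E)*(-26781 + D(U, -179)) = (16810 - 5744)*(-26781 + (-44 + 80*(-179) - 4*(-179)*(-23))) = 11066*(-26781 + (-44 - 14320 - 16468)) = 11066*(-26781 - 30832) = 11066*(-57613) = -637545458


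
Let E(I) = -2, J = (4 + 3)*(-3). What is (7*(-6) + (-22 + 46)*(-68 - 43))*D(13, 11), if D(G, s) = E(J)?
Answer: 5412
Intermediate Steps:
J = -21 (J = 7*(-3) = -21)
D(G, s) = -2
(7*(-6) + (-22 + 46)*(-68 - 43))*D(13, 11) = (7*(-6) + (-22 + 46)*(-68 - 43))*(-2) = (-42 + 24*(-111))*(-2) = (-42 - 2664)*(-2) = -2706*(-2) = 5412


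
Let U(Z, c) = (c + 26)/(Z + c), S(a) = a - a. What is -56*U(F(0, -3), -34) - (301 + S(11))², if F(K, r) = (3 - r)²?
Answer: -90377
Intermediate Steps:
S(a) = 0
U(Z, c) = (26 + c)/(Z + c)
-56*U(F(0, -3), -34) - (301 + S(11))² = -56*(26 - 34)/((-3 - 3)² - 34) - (301 + 0)² = -56*(-8)/((-6)² - 34) - 1*301² = -56*(-8)/(36 - 34) - 1*90601 = -56*(-8)/2 - 90601 = -28*(-8) - 90601 = -56*(-4) - 90601 = 224 - 90601 = -90377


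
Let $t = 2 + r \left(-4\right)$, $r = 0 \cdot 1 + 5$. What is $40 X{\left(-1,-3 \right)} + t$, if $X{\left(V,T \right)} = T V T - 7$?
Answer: $-658$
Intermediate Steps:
$X{\left(V,T \right)} = -7 + V T^{2}$ ($X{\left(V,T \right)} = V T^{2} - 7 = -7 + V T^{2}$)
$r = 5$ ($r = 0 + 5 = 5$)
$t = -18$ ($t = 2 + 5 \left(-4\right) = 2 - 20 = -18$)
$40 X{\left(-1,-3 \right)} + t = 40 \left(-7 - \left(-3\right)^{2}\right) - 18 = 40 \left(-7 - 9\right) - 18 = 40 \left(-16\right) - 18 = -640 - 18 = -658$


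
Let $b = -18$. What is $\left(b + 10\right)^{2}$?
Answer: $64$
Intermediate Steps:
$\left(b + 10\right)^{2} = \left(-18 + 10\right)^{2} = \left(-8\right)^{2} = 64$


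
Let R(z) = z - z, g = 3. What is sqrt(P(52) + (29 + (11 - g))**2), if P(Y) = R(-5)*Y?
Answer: 37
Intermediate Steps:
R(z) = 0
P(Y) = 0 (P(Y) = 0*Y = 0)
sqrt(P(52) + (29 + (11 - g))**2) = sqrt(0 + (29 + (11 - 1*3))**2) = sqrt(0 + (29 + (11 - 3))**2) = sqrt(0 + (29 + 8)**2) = sqrt(0 + 37**2) = sqrt(0 + 1369) = sqrt(1369) = 37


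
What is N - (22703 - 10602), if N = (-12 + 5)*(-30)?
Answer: -11891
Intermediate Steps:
N = 210 (N = -7*(-30) = 210)
N - (22703 - 10602) = 210 - (22703 - 10602) = 210 - 1*12101 = 210 - 12101 = -11891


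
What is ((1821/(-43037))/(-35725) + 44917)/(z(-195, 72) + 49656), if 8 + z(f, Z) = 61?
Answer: 69059744890346/76427429673925 ≈ 0.90360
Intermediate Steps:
z(f, Z) = 53 (z(f, Z) = -8 + 61 = 53)
((1821/(-43037))/(-35725) + 44917)/(z(-195, 72) + 49656) = ((1821/(-43037))/(-35725) + 44917)/(53 + 49656) = ((1821*(-1/43037))*(-1/35725) + 44917)/49709 = (-1821/43037*(-1/35725) + 44917)*(1/49709) = (1821/1537496825 + 44917)*(1/49709) = (69059744890346/1537496825)*(1/49709) = 69059744890346/76427429673925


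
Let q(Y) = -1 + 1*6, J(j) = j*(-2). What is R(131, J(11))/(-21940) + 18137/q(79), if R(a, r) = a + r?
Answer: 79585047/21940 ≈ 3627.4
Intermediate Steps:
J(j) = -2*j
q(Y) = 5 (q(Y) = -1 + 6 = 5)
R(131, J(11))/(-21940) + 18137/q(79) = (131 - 2*11)/(-21940) + 18137/5 = (131 - 22)*(-1/21940) + 18137*(⅕) = 109*(-1/21940) + 18137/5 = -109/21940 + 18137/5 = 79585047/21940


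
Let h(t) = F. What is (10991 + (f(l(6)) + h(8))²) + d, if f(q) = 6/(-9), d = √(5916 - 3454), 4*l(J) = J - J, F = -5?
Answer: 99208/9 + √2462 ≈ 11073.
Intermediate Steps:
h(t) = -5
l(J) = 0 (l(J) = (J - J)/4 = (¼)*0 = 0)
d = √2462 ≈ 49.619
f(q) = -⅔ (f(q) = 6*(-⅑) = -⅔)
(10991 + (f(l(6)) + h(8))²) + d = (10991 + (-⅔ - 5)²) + √2462 = (10991 + (-17/3)²) + √2462 = (10991 + 289/9) + √2462 = 99208/9 + √2462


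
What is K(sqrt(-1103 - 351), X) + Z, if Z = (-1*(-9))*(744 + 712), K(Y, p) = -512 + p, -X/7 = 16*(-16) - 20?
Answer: 14524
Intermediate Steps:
X = 1932 (X = -7*(16*(-16) - 20) = -7*(-256 - 20) = -7*(-276) = 1932)
Z = 13104 (Z = 9*1456 = 13104)
K(sqrt(-1103 - 351), X) + Z = (-512 + 1932) + 13104 = 1420 + 13104 = 14524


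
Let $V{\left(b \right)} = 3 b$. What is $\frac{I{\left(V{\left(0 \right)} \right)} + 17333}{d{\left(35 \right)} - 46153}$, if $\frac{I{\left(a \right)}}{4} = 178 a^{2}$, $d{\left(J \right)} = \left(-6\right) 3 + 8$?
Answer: $- \frac{17333}{46163} \approx -0.37547$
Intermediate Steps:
$d{\left(J \right)} = -10$ ($d{\left(J \right)} = -18 + 8 = -10$)
$I{\left(a \right)} = 712 a^{2}$ ($I{\left(a \right)} = 4 \cdot 178 a^{2} = 712 a^{2}$)
$\frac{I{\left(V{\left(0 \right)} \right)} + 17333}{d{\left(35 \right)} - 46153} = \frac{712 \left(3 \cdot 0\right)^{2} + 17333}{-10 - 46153} = \frac{712 \cdot 0^{2} + 17333}{-46163} = \left(712 \cdot 0 + 17333\right) \left(- \frac{1}{46163}\right) = \left(0 + 17333\right) \left(- \frac{1}{46163}\right) = 17333 \left(- \frac{1}{46163}\right) = - \frac{17333}{46163}$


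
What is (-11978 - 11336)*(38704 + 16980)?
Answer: -1298216776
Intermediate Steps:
(-11978 - 11336)*(38704 + 16980) = -23314*55684 = -1298216776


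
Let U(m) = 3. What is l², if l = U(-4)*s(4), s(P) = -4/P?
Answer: 9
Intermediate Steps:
l = -3 (l = 3*(-4/4) = 3*(-4*¼) = 3*(-1) = -3)
l² = (-3)² = 9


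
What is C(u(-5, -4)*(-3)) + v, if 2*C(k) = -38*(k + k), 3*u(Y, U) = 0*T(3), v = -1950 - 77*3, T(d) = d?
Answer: -2181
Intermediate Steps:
v = -2181 (v = -1950 - 231 = -2181)
u(Y, U) = 0 (u(Y, U) = (0*3)/3 = (⅓)*0 = 0)
C(k) = -38*k (C(k) = (-38*(k + k))/2 = (-76*k)/2 = -38*k)
C(u(-5, -4)*(-3)) + v = -0*(-3) - 2181 = -38*0 - 2181 = 0 - 2181 = -2181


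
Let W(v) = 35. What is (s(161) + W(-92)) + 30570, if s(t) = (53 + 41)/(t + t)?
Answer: 4927452/161 ≈ 30605.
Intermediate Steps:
s(t) = 47/t (s(t) = 94/((2*t)) = 94*(1/(2*t)) = 47/t)
(s(161) + W(-92)) + 30570 = (47/161 + 35) + 30570 = 5682/161 + 30570 = 4927452/161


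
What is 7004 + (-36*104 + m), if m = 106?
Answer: 3366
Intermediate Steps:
7004 + (-36*104 + m) = 7004 + (-36*104 + 106) = 7004 + (-3744 + 106) = 7004 - 3638 = 3366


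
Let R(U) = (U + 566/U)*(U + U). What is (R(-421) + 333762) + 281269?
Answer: 970645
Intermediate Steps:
R(U) = 2*U*(U + 566/U) (R(U) = (U + 566/U)*(2*U) = 2*U*(U + 566/U))
(R(-421) + 333762) + 281269 = ((1132 + 2*(-421)**2) + 333762) + 281269 = ((1132 + 2*177241) + 333762) + 281269 = ((1132 + 354482) + 333762) + 281269 = (355614 + 333762) + 281269 = 689376 + 281269 = 970645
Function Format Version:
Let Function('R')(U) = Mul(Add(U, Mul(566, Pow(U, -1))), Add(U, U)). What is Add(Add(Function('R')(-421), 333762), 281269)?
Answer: 970645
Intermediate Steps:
Function('R')(U) = Mul(2, U, Add(U, Mul(566, Pow(U, -1)))) (Function('R')(U) = Mul(Add(U, Mul(566, Pow(U, -1))), Mul(2, U)) = Mul(2, U, Add(U, Mul(566, Pow(U, -1)))))
Add(Add(Function('R')(-421), 333762), 281269) = Add(Add(Add(1132, Mul(2, Pow(-421, 2))), 333762), 281269) = Add(Add(Add(1132, Mul(2, 177241)), 333762), 281269) = Add(Add(Add(1132, 354482), 333762), 281269) = Add(Add(355614, 333762), 281269) = Add(689376, 281269) = 970645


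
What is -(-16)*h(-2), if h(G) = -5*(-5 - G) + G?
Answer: 208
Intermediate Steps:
h(G) = 25 + 6*G (h(G) = (25 + 5*G) + G = 25 + 6*G)
-(-16)*h(-2) = -(-16)*(25 + 6*(-2)) = -(-16)*(25 - 12) = -(-16)*13 = -1*(-208) = 208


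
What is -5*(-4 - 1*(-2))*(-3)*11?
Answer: -330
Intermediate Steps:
-5*(-4 - 1*(-2))*(-3)*11 = -5*(-4 + 2)*(-3)*11 = -(-10)*(-3)*11 = -5*6*11 = -30*11 = -330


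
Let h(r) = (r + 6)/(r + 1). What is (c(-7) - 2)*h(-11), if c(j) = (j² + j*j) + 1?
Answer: 97/2 ≈ 48.500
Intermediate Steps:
c(j) = 1 + 2*j² (c(j) = (j² + j²) + 1 = 2*j² + 1 = 1 + 2*j²)
h(r) = (6 + r)/(1 + r)
(c(-7) - 2)*h(-11) = ((1 + 2*(-7)²) - 2)*((6 - 11)/(1 - 11)) = ((1 + 2*49) - 2)*(-5/(-10)) = ((1 + 98) - 2)*(-⅒*(-5)) = (99 - 2)*(½) = 97*(½) = 97/2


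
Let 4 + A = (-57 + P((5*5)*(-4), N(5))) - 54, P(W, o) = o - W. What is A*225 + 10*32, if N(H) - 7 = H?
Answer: -355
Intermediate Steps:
N(H) = 7 + H
A = -3 (A = -4 + ((-57 + ((7 + 5) - 5*5*(-4))) - 54) = -4 + ((-57 + (12 - 25*(-4))) - 54) = -4 + ((-57 + (12 - 1*(-100))) - 54) = -4 + ((-57 + (12 + 100)) - 54) = -4 + ((-57 + 112) - 54) = -4 + (55 - 54) = -4 + 1 = -3)
A*225 + 10*32 = -3*225 + 10*32 = -675 + 320 = -355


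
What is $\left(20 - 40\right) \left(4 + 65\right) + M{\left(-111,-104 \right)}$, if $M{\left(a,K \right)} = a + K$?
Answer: $-1595$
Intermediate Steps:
$M{\left(a,K \right)} = K + a$
$\left(20 - 40\right) \left(4 + 65\right) + M{\left(-111,-104 \right)} = \left(20 - 40\right) \left(4 + 65\right) - 215 = \left(20 - 40\right) 69 - 215 = \left(-20\right) 69 - 215 = -1380 - 215 = -1595$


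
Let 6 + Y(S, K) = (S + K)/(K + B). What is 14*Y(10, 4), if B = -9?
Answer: -616/5 ≈ -123.20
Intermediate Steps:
Y(S, K) = -6 + (K + S)/(-9 + K) (Y(S, K) = -6 + (S + K)/(K - 9) = -6 + (K + S)/(-9 + K))
14*Y(10, 4) = 14*((54 + 10 - 5*4)/(-9 + 4)) = 14*((54 + 10 - 20)/(-5)) = 14*(-1/5*44) = 14*(-44/5) = -616/5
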